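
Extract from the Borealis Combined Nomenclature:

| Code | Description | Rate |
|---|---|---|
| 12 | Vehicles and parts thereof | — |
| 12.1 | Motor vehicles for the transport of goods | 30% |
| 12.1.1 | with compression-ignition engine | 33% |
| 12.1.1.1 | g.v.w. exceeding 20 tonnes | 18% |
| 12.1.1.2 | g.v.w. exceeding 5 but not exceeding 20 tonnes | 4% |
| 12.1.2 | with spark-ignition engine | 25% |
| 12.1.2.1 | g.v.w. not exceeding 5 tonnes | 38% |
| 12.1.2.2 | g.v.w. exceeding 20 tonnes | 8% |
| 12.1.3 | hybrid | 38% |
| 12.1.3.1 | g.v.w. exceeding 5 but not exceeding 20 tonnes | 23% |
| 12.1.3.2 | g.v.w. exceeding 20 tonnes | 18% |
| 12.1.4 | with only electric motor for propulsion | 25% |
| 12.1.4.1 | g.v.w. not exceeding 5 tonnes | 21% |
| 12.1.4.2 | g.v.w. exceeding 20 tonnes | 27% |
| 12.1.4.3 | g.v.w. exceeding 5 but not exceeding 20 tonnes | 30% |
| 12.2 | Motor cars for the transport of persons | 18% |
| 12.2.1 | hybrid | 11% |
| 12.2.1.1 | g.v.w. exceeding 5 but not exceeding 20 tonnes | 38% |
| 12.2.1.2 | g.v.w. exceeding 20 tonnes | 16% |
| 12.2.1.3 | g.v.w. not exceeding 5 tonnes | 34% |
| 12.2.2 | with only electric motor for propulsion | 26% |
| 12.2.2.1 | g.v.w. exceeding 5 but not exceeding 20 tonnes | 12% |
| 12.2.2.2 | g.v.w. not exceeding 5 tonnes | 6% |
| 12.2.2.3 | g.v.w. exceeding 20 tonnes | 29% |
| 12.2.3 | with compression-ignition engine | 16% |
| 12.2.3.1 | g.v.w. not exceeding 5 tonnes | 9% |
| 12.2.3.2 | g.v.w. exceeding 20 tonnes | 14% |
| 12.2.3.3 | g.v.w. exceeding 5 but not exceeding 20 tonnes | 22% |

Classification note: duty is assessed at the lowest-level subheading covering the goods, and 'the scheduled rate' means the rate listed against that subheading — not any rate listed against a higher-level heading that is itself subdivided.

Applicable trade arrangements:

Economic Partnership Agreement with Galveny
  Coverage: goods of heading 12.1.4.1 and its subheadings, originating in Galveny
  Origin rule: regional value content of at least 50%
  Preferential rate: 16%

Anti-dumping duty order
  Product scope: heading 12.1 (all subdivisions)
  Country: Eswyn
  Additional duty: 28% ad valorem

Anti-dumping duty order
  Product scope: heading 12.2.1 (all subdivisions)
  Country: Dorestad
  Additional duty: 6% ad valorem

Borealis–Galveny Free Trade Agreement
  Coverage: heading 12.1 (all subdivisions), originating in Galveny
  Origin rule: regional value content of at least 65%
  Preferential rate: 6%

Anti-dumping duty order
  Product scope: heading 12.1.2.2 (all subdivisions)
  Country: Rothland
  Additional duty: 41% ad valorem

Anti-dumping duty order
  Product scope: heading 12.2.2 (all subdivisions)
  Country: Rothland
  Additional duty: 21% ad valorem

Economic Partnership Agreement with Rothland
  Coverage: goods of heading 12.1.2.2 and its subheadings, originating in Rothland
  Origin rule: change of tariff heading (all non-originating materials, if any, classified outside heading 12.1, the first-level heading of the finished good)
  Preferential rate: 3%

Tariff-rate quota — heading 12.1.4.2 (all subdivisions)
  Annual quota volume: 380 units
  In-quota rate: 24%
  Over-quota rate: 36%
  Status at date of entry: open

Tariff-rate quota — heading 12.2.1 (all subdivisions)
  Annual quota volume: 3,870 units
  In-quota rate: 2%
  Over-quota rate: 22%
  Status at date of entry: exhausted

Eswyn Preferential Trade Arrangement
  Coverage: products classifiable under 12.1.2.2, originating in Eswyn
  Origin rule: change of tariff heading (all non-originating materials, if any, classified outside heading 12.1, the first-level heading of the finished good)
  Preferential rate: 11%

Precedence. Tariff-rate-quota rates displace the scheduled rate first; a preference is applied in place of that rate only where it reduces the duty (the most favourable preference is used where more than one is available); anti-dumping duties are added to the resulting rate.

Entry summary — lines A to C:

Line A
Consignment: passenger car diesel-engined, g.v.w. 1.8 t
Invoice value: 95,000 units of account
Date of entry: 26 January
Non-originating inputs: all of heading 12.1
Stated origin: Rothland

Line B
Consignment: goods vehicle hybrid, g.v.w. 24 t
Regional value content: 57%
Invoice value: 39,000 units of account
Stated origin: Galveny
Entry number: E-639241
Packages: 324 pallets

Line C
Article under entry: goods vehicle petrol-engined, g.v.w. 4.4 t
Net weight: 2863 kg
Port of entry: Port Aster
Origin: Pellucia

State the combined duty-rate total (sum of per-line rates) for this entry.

Line A: passenger car → 12.2; diesel-engined → 12.2.3; g.v.w. 1.8 t → 12.2.3.1. Scheduled 9%. Rothland agreement on 12.1.2.2: 12.2.3.1 not covered. → 9%.
Line B: goods vehicle → 12.1; hybrid → 12.1.3; g.v.w. 24 t → 12.1.3.2. Scheduled 18%. Galveny agreement on 12.1.4.1: 12.1.3.2 not covered; Galveny agreement on 12.1: RVC < 65%. → 18%.
Line C: goods vehicle → 12.1; petrol-engined → 12.1.2; g.v.w. 4.4 t → 12.1.2.1. Scheduled 38%. No special measure applies. → 38%.
Sum: 9% + 18% + 38% = 65%.

65%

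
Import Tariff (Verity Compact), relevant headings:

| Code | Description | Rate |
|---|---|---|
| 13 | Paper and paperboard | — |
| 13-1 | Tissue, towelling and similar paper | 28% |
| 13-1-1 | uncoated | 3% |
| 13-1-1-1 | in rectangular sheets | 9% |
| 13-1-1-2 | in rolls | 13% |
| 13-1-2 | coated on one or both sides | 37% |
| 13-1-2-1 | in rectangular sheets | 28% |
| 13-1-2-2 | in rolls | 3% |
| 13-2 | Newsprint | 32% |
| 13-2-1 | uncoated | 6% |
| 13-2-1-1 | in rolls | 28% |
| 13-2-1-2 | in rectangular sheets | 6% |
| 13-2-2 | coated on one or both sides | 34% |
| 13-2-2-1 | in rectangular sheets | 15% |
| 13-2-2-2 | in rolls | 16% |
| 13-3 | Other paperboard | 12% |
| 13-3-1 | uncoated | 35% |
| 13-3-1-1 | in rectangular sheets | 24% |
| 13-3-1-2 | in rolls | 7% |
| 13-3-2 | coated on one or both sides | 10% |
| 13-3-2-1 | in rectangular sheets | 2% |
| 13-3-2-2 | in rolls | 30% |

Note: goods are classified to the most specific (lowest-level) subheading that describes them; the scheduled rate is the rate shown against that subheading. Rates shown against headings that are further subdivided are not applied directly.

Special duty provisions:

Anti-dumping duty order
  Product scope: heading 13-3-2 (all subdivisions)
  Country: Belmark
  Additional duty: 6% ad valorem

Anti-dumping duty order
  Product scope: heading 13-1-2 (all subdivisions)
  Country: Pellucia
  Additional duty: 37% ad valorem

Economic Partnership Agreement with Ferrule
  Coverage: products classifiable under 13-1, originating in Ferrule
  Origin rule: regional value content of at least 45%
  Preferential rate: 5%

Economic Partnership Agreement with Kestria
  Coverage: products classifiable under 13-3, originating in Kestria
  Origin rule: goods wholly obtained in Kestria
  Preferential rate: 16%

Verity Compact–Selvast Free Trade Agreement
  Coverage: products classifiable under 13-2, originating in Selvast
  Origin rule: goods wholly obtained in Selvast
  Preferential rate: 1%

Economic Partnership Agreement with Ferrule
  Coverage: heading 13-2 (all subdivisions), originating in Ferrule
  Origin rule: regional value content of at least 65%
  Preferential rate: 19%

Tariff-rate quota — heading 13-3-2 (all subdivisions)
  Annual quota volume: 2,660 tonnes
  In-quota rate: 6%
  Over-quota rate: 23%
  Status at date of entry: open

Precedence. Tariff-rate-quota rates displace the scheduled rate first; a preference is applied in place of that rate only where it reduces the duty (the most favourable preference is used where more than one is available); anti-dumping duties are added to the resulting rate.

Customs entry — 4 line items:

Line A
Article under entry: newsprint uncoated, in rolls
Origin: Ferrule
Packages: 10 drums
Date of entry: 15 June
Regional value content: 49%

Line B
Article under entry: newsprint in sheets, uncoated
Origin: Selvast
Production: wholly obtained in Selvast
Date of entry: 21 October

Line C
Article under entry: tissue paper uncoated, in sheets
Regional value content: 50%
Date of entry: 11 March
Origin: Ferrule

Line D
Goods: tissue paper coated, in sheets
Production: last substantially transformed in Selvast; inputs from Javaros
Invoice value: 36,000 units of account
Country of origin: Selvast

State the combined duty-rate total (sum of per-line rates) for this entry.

62%

Line A: newsprint → 13-2; uncoated → 13-2-1; in rolls → 13-2-1-1. Scheduled 28%. Ferrule agreement on 13-1: 13-2-1-1 not covered; Ferrule agreement on 13-2: RVC < 65%. → 28%.
Line B: newsprint → 13-2; uncoated → 13-2-1; in sheets → 13-2-1-2. Scheduled 6%. Selvast agreement on 13-2: wholly obtained → 1% available; preferential 1%. → 1%.
Line C: tissue paper → 13-1; uncoated → 13-1-1; in sheets → 13-1-1-1. Scheduled 9%. Ferrule agreement on 13-1: RVC ≥ 45% → 5% available; Ferrule agreement on 13-2: 13-1-1-1 not covered; preferential 5%. → 5%.
Line D: tissue paper → 13-1; coated → 13-1-2; in sheets → 13-1-2-1. Scheduled 28%. Selvast agreement on 13-2: 13-1-2-1 not covered. → 28%.
Sum: 28% + 1% + 5% + 28% = 62%.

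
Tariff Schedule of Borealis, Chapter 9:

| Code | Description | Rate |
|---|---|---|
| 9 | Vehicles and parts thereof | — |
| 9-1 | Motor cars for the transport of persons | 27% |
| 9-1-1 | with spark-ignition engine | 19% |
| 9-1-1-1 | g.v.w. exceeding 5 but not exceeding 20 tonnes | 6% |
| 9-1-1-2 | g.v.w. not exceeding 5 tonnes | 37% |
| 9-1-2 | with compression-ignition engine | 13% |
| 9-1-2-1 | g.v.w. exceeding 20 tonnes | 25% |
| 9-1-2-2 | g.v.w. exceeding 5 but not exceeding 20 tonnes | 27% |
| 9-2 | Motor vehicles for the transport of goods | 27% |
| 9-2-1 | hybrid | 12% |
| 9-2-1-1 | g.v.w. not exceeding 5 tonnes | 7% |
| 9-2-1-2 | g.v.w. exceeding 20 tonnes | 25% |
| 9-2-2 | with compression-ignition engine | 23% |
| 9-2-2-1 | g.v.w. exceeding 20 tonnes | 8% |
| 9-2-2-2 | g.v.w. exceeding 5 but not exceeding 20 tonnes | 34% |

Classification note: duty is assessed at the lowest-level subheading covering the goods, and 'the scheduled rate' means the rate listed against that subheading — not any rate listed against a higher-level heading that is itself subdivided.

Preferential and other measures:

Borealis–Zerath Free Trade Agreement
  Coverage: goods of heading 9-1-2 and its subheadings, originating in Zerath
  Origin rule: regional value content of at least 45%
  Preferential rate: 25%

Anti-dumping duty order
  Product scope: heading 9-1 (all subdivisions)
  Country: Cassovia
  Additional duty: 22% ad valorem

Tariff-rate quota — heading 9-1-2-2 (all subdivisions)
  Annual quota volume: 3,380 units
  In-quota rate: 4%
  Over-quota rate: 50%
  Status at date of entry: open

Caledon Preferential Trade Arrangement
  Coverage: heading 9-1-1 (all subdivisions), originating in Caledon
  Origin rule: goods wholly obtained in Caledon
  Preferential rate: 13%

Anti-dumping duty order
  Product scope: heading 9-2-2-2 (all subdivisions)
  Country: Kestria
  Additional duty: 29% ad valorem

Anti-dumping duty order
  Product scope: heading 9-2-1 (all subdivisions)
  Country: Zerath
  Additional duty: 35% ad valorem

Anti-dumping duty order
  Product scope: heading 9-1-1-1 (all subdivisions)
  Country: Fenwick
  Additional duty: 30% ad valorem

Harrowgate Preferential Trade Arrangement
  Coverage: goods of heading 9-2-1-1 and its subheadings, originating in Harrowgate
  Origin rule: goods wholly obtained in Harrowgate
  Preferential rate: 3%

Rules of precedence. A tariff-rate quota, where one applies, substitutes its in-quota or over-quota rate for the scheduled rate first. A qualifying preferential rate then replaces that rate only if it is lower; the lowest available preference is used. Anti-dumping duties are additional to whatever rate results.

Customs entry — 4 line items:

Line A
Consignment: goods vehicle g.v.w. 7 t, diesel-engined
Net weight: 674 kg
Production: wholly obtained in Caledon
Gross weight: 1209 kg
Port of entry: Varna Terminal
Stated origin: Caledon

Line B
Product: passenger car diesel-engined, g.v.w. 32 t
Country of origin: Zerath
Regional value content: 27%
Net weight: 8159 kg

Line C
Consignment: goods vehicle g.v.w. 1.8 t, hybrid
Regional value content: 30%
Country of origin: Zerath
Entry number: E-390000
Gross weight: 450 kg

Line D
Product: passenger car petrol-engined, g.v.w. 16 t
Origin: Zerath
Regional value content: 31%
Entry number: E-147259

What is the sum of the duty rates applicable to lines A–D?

Line A: goods vehicle → 9-2; diesel-engined → 9-2-2; g.v.w. 7 t → 9-2-2-2. Scheduled 34%. Caledon agreement on 9-1-1: 9-2-2-2 not covered. → 34%.
Line B: passenger car → 9-1; diesel-engined → 9-1-2; g.v.w. 32 t → 9-1-2-1. Scheduled 25%. Zerath agreement on 9-1-2: RVC < 45%. → 25%.
Line C: goods vehicle → 9-2; hybrid → 9-2-1; g.v.w. 1.8 t → 9-2-1-1. Scheduled 7%. Zerath agreement on 9-1-2: 9-2-1-1 not covered; anti-dumping (Zerath, 9-2-1): +35%; total 7% + 35% = 42%. → 42%.
Line D: passenger car → 9-1; petrol-engined → 9-1-1; g.v.w. 16 t → 9-1-1-1. Scheduled 6%. Zerath agreement on 9-1-2: 9-1-1-1 not covered. → 6%.
Sum: 34% + 25% + 42% + 6% = 107%.

107%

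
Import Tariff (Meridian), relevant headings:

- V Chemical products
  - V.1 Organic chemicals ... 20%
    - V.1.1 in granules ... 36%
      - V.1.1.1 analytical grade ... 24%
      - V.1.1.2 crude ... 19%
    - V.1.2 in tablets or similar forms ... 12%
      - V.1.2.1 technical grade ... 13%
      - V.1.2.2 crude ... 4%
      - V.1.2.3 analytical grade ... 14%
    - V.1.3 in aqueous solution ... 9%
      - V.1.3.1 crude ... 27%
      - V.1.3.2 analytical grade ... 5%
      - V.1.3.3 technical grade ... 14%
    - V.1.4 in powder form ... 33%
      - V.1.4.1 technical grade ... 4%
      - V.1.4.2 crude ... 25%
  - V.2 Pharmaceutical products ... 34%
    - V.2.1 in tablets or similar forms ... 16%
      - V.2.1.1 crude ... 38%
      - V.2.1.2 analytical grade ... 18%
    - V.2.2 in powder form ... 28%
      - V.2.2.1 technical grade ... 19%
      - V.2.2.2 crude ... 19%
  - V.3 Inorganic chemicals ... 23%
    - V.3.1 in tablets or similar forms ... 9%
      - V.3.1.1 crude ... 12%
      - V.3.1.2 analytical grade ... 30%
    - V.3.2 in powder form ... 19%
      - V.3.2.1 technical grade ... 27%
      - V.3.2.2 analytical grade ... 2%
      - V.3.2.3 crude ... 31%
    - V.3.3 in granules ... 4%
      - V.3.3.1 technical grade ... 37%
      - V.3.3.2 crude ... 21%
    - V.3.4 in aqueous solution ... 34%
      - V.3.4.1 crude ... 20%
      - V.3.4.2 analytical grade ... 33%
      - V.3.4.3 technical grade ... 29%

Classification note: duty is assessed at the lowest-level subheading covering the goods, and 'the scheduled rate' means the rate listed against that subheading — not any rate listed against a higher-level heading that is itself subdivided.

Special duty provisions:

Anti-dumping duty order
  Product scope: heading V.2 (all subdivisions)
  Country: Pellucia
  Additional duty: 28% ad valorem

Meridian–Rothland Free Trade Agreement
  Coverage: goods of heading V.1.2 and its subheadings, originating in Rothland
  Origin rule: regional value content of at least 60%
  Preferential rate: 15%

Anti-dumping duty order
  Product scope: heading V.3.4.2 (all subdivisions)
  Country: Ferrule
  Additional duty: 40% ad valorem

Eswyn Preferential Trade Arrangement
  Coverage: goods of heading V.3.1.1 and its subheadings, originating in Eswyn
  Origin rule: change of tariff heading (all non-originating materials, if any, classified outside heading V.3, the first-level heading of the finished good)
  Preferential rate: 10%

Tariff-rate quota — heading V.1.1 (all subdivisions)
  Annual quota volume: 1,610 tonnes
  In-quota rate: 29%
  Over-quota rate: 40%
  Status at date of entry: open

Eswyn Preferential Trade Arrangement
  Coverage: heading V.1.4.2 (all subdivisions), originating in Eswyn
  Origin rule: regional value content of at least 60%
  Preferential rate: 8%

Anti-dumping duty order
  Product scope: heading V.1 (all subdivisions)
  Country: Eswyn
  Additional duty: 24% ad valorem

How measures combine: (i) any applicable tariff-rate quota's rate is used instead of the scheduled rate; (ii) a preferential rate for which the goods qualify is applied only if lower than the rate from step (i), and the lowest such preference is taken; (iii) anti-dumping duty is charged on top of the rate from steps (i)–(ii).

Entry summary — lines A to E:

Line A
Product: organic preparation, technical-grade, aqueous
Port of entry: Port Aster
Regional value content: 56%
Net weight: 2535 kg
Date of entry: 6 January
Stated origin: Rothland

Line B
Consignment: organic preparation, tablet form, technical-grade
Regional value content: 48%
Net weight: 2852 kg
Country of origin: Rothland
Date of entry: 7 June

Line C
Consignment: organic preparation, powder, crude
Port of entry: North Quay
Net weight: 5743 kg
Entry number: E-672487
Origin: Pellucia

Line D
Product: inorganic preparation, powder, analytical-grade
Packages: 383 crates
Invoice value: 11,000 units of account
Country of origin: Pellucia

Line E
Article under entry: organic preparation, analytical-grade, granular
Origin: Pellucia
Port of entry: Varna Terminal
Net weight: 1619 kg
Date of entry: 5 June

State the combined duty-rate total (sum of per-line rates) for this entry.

Line A: organic → V.1; aqueous → V.1.3; technical-grade → V.1.3.3. Scheduled 14%. Rothland agreement on V.1.2: V.1.3.3 not covered. → 14%.
Line B: organic → V.1; tablet form → V.1.2; technical-grade → V.1.2.1. Scheduled 13%. Rothland agreement on V.1.2: RVC < 60%. → 13%.
Line C: organic → V.1; powder → V.1.4; crude → V.1.4.2. Scheduled 25%. No special measure applies. → 25%.
Line D: inorganic → V.3; powder → V.3.2; analytical-grade → V.3.2.2. Scheduled 2%. No special measure applies. → 2%.
Line E: organic → V.1; granular → V.1.1; analytical-grade → V.1.1.1. Scheduled 24%. quota on V.1.1 open → in-quota 29%. → 29%.
Sum: 14% + 13% + 25% + 2% + 29% = 83%.

83%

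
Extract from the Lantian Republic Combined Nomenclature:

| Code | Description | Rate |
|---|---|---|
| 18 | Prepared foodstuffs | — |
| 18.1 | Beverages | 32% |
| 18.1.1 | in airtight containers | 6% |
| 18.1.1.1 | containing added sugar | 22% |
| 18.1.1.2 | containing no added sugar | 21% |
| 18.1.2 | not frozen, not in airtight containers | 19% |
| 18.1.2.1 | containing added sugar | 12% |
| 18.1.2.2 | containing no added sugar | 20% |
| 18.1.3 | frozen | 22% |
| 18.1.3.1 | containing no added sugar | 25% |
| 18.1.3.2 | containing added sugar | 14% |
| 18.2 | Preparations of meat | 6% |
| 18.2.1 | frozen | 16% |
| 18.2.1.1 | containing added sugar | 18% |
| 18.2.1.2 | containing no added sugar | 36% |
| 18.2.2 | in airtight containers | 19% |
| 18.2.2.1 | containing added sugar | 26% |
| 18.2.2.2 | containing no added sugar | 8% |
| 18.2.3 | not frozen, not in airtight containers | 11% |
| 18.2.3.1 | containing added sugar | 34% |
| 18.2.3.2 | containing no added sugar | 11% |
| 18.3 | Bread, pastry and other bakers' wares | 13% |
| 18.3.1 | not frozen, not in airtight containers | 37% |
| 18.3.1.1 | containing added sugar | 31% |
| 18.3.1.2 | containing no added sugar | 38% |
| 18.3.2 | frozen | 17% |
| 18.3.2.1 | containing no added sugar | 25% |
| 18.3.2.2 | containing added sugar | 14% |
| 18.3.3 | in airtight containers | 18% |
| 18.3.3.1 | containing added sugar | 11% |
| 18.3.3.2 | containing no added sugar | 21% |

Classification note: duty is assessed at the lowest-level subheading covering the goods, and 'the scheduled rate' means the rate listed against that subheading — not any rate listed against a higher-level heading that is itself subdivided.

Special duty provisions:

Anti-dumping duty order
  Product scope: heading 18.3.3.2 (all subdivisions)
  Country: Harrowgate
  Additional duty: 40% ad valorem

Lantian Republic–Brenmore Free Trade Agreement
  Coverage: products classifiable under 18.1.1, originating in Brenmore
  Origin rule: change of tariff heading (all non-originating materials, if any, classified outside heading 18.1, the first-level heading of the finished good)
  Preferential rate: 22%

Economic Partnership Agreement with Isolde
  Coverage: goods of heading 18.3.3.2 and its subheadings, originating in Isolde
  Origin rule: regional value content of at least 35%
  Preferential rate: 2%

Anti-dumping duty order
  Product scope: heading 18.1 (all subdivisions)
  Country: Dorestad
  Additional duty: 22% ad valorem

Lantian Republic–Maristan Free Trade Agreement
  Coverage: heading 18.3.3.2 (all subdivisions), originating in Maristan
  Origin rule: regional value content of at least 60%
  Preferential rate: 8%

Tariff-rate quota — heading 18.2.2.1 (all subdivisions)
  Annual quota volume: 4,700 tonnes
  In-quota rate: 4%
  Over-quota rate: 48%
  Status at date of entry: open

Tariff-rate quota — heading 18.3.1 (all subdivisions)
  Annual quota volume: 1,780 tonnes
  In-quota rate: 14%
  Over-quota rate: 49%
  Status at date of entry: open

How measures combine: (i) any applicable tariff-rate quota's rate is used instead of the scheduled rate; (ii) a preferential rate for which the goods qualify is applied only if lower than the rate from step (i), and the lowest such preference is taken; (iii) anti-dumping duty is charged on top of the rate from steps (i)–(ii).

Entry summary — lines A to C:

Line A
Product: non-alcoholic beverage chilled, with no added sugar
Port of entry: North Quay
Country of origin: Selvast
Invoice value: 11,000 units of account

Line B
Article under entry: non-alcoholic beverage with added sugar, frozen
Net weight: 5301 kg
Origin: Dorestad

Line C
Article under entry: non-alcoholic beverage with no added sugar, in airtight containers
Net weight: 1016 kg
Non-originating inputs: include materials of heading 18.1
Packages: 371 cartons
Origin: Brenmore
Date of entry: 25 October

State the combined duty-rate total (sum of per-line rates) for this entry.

77%

Line A: non-alcoholic beverage → 18.1; chilled → 18.1.2; with no added sugar → 18.1.2.2. Scheduled 20%. No special measure applies. → 20%.
Line B: non-alcoholic beverage → 18.1; frozen → 18.1.3; with added sugar → 18.1.3.2. Scheduled 14%. anti-dumping (Dorestad, 18.1): +22%; total 14% + 22% = 36%. → 36%.
Line C: non-alcoholic beverage → 18.1; in airtight containers → 18.1.1; with no added sugar → 18.1.1.2. Scheduled 21%. Brenmore agreement on 18.1.1: CTH not met. → 21%.
Sum: 20% + 36% + 21% = 77%.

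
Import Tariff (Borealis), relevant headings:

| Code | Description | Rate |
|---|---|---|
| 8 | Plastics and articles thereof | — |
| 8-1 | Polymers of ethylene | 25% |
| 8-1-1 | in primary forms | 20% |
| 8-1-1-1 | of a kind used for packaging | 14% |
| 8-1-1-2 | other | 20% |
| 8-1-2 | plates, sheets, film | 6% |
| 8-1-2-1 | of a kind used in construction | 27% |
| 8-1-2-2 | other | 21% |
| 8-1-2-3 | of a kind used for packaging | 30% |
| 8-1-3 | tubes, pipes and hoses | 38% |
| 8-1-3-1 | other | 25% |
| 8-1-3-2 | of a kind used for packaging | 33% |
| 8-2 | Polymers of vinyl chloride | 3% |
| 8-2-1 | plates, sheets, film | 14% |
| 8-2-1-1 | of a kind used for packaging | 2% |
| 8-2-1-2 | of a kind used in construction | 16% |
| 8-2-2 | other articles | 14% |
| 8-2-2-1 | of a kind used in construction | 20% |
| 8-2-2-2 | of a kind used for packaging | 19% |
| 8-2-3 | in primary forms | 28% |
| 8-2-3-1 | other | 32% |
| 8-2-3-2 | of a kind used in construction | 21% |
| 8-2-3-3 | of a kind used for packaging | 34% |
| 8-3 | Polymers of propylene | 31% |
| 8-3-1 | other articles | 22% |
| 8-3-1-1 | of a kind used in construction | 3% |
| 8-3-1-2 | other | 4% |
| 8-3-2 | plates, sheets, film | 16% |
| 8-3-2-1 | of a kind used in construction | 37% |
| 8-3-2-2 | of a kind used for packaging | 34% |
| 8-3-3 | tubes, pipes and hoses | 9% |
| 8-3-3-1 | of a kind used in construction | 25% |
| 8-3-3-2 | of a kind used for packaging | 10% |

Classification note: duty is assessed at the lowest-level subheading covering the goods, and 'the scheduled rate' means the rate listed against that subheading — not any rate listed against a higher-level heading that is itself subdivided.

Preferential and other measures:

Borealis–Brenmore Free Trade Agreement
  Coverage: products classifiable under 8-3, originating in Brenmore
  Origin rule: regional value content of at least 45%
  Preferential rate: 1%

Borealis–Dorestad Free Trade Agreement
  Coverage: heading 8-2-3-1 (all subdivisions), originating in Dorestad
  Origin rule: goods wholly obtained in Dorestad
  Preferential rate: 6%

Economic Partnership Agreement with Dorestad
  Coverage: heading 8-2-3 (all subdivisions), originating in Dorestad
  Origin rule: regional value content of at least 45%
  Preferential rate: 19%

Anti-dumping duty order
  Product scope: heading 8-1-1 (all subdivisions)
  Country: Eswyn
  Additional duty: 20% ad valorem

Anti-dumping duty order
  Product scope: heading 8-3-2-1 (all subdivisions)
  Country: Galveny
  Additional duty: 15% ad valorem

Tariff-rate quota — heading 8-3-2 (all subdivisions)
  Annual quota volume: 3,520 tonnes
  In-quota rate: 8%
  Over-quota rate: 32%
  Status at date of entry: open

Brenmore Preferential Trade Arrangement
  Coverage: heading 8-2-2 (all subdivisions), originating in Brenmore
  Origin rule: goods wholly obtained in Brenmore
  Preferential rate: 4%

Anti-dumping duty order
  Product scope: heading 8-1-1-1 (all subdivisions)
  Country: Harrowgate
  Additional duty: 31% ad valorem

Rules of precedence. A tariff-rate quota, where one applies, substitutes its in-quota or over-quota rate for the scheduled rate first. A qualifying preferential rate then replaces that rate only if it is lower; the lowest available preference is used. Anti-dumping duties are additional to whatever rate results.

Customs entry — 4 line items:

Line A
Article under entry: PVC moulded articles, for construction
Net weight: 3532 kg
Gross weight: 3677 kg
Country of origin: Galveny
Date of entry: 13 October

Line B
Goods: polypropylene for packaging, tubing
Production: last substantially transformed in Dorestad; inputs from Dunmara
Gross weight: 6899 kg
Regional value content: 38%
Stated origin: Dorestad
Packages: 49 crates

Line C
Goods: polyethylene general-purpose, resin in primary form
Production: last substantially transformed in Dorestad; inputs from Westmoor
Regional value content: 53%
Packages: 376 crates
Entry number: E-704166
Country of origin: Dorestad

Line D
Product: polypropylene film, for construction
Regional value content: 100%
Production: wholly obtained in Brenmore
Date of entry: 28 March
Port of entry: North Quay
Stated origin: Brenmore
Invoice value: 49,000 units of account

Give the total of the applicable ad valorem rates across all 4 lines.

Line A: PVC → 8-2; moulded articles → 8-2-2; for construction → 8-2-2-1. Scheduled 20%. No special measure applies. → 20%.
Line B: polypropylene → 8-3; tubing → 8-3-3; for packaging → 8-3-3-2. Scheduled 10%. Dorestad agreement on 8-2-3-1: 8-3-3-2 not covered; Dorestad agreement on 8-2-3: 8-3-3-2 not covered. → 10%.
Line C: polyethylene → 8-1; resin in primary form → 8-1-1; general-purpose → 8-1-1-2. Scheduled 20%. Dorestad agreement on 8-2-3-1: 8-1-1-2 not covered; Dorestad agreement on 8-2-3: 8-1-1-2 not covered. → 20%.
Line D: polypropylene → 8-3; film → 8-3-2; for construction → 8-3-2-1. Scheduled 37%. quota on 8-3-2 open → in-quota 8%; Brenmore agreement on 8-3: RVC ≥ 45% → 1% available; Brenmore agreement on 8-2-2: 8-3-2-1 not covered; preferential 1%. → 1%.
Sum: 20% + 10% + 20% + 1% = 51%.

51%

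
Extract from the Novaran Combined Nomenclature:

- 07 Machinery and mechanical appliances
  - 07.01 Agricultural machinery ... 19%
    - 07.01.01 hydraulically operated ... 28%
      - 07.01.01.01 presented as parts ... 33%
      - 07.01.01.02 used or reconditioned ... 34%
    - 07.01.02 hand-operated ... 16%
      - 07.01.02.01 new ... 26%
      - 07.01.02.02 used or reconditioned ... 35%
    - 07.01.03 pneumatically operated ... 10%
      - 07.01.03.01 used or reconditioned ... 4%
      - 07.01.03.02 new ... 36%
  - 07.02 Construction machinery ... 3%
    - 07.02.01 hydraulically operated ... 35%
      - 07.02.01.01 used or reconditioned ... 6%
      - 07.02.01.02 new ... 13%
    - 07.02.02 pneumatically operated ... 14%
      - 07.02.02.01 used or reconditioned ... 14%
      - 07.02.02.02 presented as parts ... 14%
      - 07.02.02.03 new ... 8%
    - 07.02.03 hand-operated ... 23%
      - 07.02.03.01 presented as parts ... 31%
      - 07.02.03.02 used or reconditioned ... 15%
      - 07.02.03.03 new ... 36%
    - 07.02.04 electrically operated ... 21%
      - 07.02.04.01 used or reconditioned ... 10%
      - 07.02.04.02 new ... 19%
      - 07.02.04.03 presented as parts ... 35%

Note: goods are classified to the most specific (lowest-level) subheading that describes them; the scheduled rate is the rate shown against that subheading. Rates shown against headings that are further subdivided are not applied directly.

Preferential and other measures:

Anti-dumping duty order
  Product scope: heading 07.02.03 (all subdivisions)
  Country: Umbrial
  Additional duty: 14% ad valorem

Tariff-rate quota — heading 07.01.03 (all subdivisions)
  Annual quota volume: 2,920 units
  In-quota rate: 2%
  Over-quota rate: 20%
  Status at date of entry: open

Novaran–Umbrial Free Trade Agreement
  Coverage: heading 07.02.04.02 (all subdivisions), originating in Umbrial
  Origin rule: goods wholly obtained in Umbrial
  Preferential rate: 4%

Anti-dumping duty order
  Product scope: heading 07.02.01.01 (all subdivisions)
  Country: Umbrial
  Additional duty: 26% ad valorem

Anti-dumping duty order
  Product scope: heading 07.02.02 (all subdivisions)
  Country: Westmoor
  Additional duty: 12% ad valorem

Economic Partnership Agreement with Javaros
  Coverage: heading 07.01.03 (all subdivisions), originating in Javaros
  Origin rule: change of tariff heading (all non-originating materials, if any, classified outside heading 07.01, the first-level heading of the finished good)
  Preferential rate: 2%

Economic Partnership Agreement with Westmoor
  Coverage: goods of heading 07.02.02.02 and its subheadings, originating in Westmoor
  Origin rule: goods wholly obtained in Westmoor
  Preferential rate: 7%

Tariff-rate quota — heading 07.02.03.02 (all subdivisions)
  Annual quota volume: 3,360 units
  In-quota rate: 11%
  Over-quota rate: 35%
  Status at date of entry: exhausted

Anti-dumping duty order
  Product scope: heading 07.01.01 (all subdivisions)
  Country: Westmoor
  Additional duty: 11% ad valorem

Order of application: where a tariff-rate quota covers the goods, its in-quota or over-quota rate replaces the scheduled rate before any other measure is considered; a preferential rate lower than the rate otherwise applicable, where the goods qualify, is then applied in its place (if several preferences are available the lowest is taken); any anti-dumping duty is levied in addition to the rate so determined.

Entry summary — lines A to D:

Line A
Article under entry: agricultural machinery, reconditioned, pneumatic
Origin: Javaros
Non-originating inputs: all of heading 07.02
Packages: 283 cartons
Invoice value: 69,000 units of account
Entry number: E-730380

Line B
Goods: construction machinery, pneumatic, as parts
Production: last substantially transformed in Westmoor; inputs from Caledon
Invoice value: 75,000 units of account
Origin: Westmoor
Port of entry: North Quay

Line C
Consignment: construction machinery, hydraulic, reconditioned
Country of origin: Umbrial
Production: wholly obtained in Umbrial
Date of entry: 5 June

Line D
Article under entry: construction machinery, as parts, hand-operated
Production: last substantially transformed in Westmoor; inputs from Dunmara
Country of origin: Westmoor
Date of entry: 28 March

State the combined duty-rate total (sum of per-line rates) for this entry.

91%

Line A: agricultural → 07.01; pneumatic → 07.01.03; reconditioned → 07.01.03.01. Scheduled 4%. quota on 07.01.03 open → in-quota 2%; Javaros agreement on 07.01.03: CTH met → 2% available; preference 2% not lower than 2% → no reduction. → 2%.
Line B: construction → 07.02; pneumatic → 07.02.02; as parts → 07.02.02.02. Scheduled 14%. Westmoor agreement on 07.02.02.02: not wholly obtained; anti-dumping (Westmoor, 07.02.02): +12%; total 14% + 12% = 26%. → 26%.
Line C: construction → 07.02; hydraulic → 07.02.01; reconditioned → 07.02.01.01. Scheduled 6%. Umbrial agreement on 07.02.04.02: 07.02.01.01 not covered; anti-dumping (Umbrial, 07.02.01.01): +26%; total 6% + 26% = 32%. → 32%.
Line D: construction → 07.02; hand-operated → 07.02.03; as parts → 07.02.03.01. Scheduled 31%. Westmoor agreement on 07.02.02.02: 07.02.03.01 not covered. → 31%.
Sum: 2% + 26% + 32% + 31% = 91%.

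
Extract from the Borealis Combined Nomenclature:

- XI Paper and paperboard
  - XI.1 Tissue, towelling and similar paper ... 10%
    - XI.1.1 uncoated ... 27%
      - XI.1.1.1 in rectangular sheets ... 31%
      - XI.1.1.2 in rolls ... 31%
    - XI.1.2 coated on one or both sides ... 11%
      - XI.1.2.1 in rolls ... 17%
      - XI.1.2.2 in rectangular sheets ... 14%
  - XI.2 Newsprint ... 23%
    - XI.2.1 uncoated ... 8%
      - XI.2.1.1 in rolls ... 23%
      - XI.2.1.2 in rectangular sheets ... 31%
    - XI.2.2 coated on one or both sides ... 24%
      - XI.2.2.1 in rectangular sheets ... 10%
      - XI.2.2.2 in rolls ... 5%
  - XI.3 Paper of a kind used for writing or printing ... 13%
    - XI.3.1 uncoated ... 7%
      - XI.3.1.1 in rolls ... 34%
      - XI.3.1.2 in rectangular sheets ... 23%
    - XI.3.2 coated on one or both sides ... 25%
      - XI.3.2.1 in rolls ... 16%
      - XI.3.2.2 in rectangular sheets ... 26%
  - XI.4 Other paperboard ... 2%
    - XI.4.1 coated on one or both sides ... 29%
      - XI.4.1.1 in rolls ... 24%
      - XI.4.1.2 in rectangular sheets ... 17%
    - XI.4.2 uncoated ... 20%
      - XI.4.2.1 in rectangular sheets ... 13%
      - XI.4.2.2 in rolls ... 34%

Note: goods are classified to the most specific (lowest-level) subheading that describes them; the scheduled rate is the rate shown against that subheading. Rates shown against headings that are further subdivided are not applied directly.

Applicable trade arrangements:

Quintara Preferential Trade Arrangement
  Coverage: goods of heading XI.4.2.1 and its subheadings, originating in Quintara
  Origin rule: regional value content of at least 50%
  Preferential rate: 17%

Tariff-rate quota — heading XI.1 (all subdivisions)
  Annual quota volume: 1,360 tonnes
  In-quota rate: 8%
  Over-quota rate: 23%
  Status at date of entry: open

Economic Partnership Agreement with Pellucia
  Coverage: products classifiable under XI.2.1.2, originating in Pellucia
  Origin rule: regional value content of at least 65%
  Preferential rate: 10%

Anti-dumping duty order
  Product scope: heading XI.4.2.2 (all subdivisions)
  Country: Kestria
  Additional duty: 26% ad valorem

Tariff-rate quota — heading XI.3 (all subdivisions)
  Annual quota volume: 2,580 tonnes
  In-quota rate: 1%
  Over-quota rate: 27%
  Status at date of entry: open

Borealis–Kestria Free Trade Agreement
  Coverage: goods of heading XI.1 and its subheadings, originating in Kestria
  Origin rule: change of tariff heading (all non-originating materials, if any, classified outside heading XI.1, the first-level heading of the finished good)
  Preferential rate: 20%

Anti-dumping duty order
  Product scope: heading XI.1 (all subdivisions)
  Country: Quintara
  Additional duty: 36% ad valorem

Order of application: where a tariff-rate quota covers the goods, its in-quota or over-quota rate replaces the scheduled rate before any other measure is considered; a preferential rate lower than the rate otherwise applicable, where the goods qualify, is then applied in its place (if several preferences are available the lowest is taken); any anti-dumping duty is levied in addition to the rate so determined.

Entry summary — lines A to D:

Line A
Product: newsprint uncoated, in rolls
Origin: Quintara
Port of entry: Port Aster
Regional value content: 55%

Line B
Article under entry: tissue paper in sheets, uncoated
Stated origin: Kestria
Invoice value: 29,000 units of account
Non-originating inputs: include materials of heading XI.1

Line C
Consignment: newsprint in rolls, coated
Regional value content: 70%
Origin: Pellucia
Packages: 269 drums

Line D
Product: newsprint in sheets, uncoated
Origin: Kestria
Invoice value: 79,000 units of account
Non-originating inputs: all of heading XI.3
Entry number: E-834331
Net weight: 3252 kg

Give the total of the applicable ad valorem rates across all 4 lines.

Line A: newsprint → XI.2; uncoated → XI.2.1; in rolls → XI.2.1.1. Scheduled 23%. Quintara agreement on XI.4.2.1: XI.2.1.1 not covered. → 23%.
Line B: tissue paper → XI.1; uncoated → XI.1.1; in sheets → XI.1.1.1. Scheduled 31%. quota on XI.1 open → in-quota 8%; Kestria agreement on XI.1: CTH not met. → 8%.
Line C: newsprint → XI.2; coated → XI.2.2; in rolls → XI.2.2.2. Scheduled 5%. Pellucia agreement on XI.2.1.2: XI.2.2.2 not covered. → 5%.
Line D: newsprint → XI.2; uncoated → XI.2.1; in sheets → XI.2.1.2. Scheduled 31%. Kestria agreement on XI.1: XI.2.1.2 not covered. → 31%.
Sum: 23% + 8% + 5% + 31% = 67%.

67%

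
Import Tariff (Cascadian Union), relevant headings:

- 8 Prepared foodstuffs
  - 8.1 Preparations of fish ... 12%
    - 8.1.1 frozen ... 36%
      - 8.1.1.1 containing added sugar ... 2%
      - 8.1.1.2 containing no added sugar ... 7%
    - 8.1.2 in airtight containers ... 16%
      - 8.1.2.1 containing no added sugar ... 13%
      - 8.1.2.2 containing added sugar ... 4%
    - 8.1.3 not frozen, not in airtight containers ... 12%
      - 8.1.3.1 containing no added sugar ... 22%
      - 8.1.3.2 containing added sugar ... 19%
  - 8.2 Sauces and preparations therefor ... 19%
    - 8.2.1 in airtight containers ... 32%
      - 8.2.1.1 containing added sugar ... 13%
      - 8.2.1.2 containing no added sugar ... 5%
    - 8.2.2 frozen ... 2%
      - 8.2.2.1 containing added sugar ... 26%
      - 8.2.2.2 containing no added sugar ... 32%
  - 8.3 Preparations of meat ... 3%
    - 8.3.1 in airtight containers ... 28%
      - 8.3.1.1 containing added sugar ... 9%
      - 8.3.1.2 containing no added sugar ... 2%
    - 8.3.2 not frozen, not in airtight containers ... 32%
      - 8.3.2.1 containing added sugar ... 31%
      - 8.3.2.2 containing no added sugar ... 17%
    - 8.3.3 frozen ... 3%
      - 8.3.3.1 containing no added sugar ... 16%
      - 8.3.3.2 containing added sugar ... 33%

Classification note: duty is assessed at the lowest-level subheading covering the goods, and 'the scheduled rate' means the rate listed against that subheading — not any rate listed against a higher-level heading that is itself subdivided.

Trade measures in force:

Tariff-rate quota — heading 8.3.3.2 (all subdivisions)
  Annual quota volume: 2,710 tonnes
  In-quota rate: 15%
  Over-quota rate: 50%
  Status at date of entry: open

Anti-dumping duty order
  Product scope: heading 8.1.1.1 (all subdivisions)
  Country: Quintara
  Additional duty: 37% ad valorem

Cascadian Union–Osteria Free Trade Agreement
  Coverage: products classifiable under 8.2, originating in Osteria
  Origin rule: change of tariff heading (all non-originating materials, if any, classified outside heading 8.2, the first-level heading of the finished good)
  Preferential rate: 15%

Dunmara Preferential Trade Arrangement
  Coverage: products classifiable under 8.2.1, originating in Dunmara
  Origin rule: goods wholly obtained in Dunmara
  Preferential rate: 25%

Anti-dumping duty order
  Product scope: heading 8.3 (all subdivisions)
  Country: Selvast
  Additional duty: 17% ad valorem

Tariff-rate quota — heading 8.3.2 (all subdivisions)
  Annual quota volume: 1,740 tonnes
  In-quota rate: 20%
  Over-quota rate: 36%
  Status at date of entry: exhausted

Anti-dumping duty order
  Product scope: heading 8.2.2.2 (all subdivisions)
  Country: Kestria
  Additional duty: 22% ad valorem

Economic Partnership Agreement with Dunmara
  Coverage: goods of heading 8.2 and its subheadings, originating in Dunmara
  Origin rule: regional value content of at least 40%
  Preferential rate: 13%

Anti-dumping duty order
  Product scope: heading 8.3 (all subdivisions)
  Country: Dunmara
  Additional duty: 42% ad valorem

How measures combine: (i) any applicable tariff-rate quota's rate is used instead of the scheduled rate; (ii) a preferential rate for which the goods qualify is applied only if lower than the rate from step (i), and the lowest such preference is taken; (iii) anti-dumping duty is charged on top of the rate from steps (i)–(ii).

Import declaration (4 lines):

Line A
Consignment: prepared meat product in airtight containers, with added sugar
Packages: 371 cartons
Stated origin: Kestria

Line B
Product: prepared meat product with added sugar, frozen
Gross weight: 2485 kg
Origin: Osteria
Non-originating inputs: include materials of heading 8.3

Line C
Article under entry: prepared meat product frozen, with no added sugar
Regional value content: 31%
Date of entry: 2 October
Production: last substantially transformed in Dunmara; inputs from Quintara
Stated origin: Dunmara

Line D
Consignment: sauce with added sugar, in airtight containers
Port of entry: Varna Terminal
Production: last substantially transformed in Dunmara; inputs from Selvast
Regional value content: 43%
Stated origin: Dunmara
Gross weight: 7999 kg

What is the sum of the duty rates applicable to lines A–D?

95%

Line A: prepared meat product → 8.3; in airtight containers → 8.3.1; with added sugar → 8.3.1.1. Scheduled 9%. No special measure applies. → 9%.
Line B: prepared meat product → 8.3; frozen → 8.3.3; with added sugar → 8.3.3.2. Scheduled 33%. quota on 8.3.3.2 open → in-quota 15%; Osteria agreement on 8.2: 8.3.3.2 not covered. → 15%.
Line C: prepared meat product → 8.3; frozen → 8.3.3; with no added sugar → 8.3.3.1. Scheduled 16%. Dunmara agreement on 8.2.1: 8.3.3.1 not covered; Dunmara agreement on 8.2: 8.3.3.1 not covered; anti-dumping (Dunmara, 8.3): +42%; total 16% + 42% = 58%. → 58%.
Line D: sauce → 8.2; in airtight containers → 8.2.1; with added sugar → 8.2.1.1. Scheduled 13%. Dunmara agreement on 8.2.1: not wholly obtained; Dunmara agreement on 8.2: RVC ≥ 40% → 13% available; preference 13% not lower than 13% → no reduction. → 13%.
Sum: 9% + 15% + 58% + 13% = 95%.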